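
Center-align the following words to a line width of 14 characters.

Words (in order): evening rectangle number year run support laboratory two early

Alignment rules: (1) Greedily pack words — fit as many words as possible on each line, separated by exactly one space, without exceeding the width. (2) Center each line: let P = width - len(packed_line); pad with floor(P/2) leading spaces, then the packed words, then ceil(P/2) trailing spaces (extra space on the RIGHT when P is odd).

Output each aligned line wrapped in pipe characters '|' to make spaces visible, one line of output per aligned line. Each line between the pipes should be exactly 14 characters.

Line 1: ['evening'] (min_width=7, slack=7)
Line 2: ['rectangle'] (min_width=9, slack=5)
Line 3: ['number', 'year'] (min_width=11, slack=3)
Line 4: ['run', 'support'] (min_width=11, slack=3)
Line 5: ['laboratory', 'two'] (min_width=14, slack=0)
Line 6: ['early'] (min_width=5, slack=9)

Answer: |   evening    |
|  rectangle   |
| number year  |
| run support  |
|laboratory two|
|    early     |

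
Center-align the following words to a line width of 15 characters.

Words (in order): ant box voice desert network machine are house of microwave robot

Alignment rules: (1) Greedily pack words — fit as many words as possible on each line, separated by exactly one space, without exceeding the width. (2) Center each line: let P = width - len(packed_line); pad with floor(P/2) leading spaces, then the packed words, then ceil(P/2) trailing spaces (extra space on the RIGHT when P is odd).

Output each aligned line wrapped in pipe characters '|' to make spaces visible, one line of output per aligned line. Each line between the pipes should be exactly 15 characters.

Line 1: ['ant', 'box', 'voice'] (min_width=13, slack=2)
Line 2: ['desert', 'network'] (min_width=14, slack=1)
Line 3: ['machine', 'are'] (min_width=11, slack=4)
Line 4: ['house', 'of'] (min_width=8, slack=7)
Line 5: ['microwave', 'robot'] (min_width=15, slack=0)

Answer: | ant box voice |
|desert network |
|  machine are  |
|   house of    |
|microwave robot|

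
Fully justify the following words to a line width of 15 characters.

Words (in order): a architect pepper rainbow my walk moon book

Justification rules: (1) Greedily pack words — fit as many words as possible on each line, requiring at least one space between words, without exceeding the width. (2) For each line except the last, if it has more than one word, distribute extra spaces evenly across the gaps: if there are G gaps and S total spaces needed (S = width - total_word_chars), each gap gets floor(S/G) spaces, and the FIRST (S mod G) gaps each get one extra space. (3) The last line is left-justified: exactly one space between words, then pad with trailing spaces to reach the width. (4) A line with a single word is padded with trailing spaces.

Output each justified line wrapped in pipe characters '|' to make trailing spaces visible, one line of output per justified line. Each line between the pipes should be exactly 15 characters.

Line 1: ['a', 'architect'] (min_width=11, slack=4)
Line 2: ['pepper', 'rainbow'] (min_width=14, slack=1)
Line 3: ['my', 'walk', 'moon'] (min_width=12, slack=3)
Line 4: ['book'] (min_width=4, slack=11)

Answer: |a     architect|
|pepper  rainbow|
|my   walk  moon|
|book           |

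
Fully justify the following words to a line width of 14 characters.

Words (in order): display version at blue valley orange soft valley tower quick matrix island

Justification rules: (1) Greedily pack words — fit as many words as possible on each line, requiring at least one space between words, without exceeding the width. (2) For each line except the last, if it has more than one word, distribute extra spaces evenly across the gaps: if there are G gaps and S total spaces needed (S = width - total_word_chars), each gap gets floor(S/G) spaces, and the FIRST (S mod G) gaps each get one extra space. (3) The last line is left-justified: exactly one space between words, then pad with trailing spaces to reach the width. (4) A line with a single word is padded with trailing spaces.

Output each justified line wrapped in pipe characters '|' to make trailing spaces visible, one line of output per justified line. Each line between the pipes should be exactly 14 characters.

Answer: |display       |
|version     at|
|blue    valley|
|orange    soft|
|valley   tower|
|quick   matrix|
|island        |

Derivation:
Line 1: ['display'] (min_width=7, slack=7)
Line 2: ['version', 'at'] (min_width=10, slack=4)
Line 3: ['blue', 'valley'] (min_width=11, slack=3)
Line 4: ['orange', 'soft'] (min_width=11, slack=3)
Line 5: ['valley', 'tower'] (min_width=12, slack=2)
Line 6: ['quick', 'matrix'] (min_width=12, slack=2)
Line 7: ['island'] (min_width=6, slack=8)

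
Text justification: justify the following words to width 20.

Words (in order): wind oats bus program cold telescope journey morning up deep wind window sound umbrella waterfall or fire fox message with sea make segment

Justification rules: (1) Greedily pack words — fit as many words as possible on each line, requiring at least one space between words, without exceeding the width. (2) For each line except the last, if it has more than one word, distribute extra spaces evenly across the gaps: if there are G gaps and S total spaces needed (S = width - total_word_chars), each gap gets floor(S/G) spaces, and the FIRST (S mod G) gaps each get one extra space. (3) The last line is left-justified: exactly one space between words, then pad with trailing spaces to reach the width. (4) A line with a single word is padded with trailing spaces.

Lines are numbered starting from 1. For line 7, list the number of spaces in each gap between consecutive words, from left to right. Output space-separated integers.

Answer: 2 1 1

Derivation:
Line 1: ['wind', 'oats', 'bus'] (min_width=13, slack=7)
Line 2: ['program', 'cold'] (min_width=12, slack=8)
Line 3: ['telescope', 'journey'] (min_width=17, slack=3)
Line 4: ['morning', 'up', 'deep', 'wind'] (min_width=20, slack=0)
Line 5: ['window', 'sound'] (min_width=12, slack=8)
Line 6: ['umbrella', 'waterfall'] (min_width=18, slack=2)
Line 7: ['or', 'fire', 'fox', 'message'] (min_width=19, slack=1)
Line 8: ['with', 'sea', 'make'] (min_width=13, slack=7)
Line 9: ['segment'] (min_width=7, slack=13)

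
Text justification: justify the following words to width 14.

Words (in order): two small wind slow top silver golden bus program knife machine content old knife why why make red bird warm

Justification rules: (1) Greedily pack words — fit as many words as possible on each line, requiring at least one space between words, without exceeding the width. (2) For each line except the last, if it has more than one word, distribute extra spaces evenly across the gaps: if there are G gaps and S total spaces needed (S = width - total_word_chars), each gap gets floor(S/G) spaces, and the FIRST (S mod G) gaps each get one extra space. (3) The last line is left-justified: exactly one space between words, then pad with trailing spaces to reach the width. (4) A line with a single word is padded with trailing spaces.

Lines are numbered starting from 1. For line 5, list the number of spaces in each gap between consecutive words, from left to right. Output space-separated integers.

Line 1: ['two', 'small', 'wind'] (min_width=14, slack=0)
Line 2: ['slow', 'top'] (min_width=8, slack=6)
Line 3: ['silver', 'golden'] (min_width=13, slack=1)
Line 4: ['bus', 'program'] (min_width=11, slack=3)
Line 5: ['knife', 'machine'] (min_width=13, slack=1)
Line 6: ['content', 'old'] (min_width=11, slack=3)
Line 7: ['knife', 'why', 'why'] (min_width=13, slack=1)
Line 8: ['make', 'red', 'bird'] (min_width=13, slack=1)
Line 9: ['warm'] (min_width=4, slack=10)

Answer: 2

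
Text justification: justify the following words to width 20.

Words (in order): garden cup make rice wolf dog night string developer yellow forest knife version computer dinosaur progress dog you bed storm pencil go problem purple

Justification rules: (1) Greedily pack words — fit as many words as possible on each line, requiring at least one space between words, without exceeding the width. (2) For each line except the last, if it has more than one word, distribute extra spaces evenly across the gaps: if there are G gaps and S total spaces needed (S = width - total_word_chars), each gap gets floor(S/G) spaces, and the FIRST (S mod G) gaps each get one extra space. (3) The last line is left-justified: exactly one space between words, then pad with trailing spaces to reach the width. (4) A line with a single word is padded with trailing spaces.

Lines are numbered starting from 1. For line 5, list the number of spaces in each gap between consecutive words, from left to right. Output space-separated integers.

Line 1: ['garden', 'cup', 'make', 'rice'] (min_width=20, slack=0)
Line 2: ['wolf', 'dog', 'night'] (min_width=14, slack=6)
Line 3: ['string', 'developer'] (min_width=16, slack=4)
Line 4: ['yellow', 'forest', 'knife'] (min_width=19, slack=1)
Line 5: ['version', 'computer'] (min_width=16, slack=4)
Line 6: ['dinosaur', 'progress'] (min_width=17, slack=3)
Line 7: ['dog', 'you', 'bed', 'storm'] (min_width=17, slack=3)
Line 8: ['pencil', 'go', 'problem'] (min_width=17, slack=3)
Line 9: ['purple'] (min_width=6, slack=14)

Answer: 5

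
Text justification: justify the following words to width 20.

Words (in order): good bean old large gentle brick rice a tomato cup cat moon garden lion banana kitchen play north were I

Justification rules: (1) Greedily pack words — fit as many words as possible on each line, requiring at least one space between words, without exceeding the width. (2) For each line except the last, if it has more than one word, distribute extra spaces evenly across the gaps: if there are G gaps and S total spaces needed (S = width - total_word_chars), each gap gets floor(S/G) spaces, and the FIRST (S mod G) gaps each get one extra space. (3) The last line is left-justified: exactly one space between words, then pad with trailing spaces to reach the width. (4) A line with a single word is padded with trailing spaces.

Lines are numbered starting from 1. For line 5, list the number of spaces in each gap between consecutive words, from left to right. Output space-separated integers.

Answer: 2 2

Derivation:
Line 1: ['good', 'bean', 'old', 'large'] (min_width=19, slack=1)
Line 2: ['gentle', 'brick', 'rice', 'a'] (min_width=19, slack=1)
Line 3: ['tomato', 'cup', 'cat', 'moon'] (min_width=19, slack=1)
Line 4: ['garden', 'lion', 'banana'] (min_width=18, slack=2)
Line 5: ['kitchen', 'play', 'north'] (min_width=18, slack=2)
Line 6: ['were', 'I'] (min_width=6, slack=14)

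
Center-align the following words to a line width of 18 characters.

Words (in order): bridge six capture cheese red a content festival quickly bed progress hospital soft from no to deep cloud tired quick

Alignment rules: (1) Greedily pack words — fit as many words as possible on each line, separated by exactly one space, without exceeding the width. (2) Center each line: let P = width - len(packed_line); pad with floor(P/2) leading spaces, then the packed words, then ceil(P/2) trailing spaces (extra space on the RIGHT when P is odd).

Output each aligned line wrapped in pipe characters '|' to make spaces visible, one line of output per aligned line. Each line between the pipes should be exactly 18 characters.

Line 1: ['bridge', 'six', 'capture'] (min_width=18, slack=0)
Line 2: ['cheese', 'red', 'a'] (min_width=12, slack=6)
Line 3: ['content', 'festival'] (min_width=16, slack=2)
Line 4: ['quickly', 'bed'] (min_width=11, slack=7)
Line 5: ['progress', 'hospital'] (min_width=17, slack=1)
Line 6: ['soft', 'from', 'no', 'to'] (min_width=15, slack=3)
Line 7: ['deep', 'cloud', 'tired'] (min_width=16, slack=2)
Line 8: ['quick'] (min_width=5, slack=13)

Answer: |bridge six capture|
|   cheese red a   |
| content festival |
|   quickly bed    |
|progress hospital |
| soft from no to  |
| deep cloud tired |
|      quick       |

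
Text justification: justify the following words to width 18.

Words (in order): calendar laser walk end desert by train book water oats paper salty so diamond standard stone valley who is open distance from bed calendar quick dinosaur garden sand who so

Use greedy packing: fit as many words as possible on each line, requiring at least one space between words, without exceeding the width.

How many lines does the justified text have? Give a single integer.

Answer: 11

Derivation:
Line 1: ['calendar', 'laser'] (min_width=14, slack=4)
Line 2: ['walk', 'end', 'desert', 'by'] (min_width=18, slack=0)
Line 3: ['train', 'book', 'water'] (min_width=16, slack=2)
Line 4: ['oats', 'paper', 'salty'] (min_width=16, slack=2)
Line 5: ['so', 'diamond'] (min_width=10, slack=8)
Line 6: ['standard', 'stone'] (min_width=14, slack=4)
Line 7: ['valley', 'who', 'is', 'open'] (min_width=18, slack=0)
Line 8: ['distance', 'from', 'bed'] (min_width=17, slack=1)
Line 9: ['calendar', 'quick'] (min_width=14, slack=4)
Line 10: ['dinosaur', 'garden'] (min_width=15, slack=3)
Line 11: ['sand', 'who', 'so'] (min_width=11, slack=7)
Total lines: 11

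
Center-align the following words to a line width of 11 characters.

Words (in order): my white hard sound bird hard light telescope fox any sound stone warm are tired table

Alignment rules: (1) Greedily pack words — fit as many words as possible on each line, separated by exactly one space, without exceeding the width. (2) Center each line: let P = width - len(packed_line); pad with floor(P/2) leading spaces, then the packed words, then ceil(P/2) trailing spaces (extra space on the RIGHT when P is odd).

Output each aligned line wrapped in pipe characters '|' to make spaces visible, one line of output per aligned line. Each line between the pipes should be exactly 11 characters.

Answer: | my white  |
|hard sound |
| bird hard |
|   light   |
| telescope |
|  fox any  |
|sound stone|
| warm are  |
|tired table|

Derivation:
Line 1: ['my', 'white'] (min_width=8, slack=3)
Line 2: ['hard', 'sound'] (min_width=10, slack=1)
Line 3: ['bird', 'hard'] (min_width=9, slack=2)
Line 4: ['light'] (min_width=5, slack=6)
Line 5: ['telescope'] (min_width=9, slack=2)
Line 6: ['fox', 'any'] (min_width=7, slack=4)
Line 7: ['sound', 'stone'] (min_width=11, slack=0)
Line 8: ['warm', 'are'] (min_width=8, slack=3)
Line 9: ['tired', 'table'] (min_width=11, slack=0)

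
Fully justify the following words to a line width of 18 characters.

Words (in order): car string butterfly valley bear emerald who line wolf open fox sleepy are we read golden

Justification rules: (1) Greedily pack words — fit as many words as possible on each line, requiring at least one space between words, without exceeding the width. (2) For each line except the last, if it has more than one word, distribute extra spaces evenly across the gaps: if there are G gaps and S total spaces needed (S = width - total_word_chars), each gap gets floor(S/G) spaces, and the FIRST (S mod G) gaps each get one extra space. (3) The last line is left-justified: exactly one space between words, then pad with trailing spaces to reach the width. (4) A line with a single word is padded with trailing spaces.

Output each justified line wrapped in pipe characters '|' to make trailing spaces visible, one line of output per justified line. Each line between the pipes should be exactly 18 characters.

Answer: |car         string|
|butterfly   valley|
|bear  emerald  who|
|line wolf open fox|
|sleepy are we read|
|golden            |

Derivation:
Line 1: ['car', 'string'] (min_width=10, slack=8)
Line 2: ['butterfly', 'valley'] (min_width=16, slack=2)
Line 3: ['bear', 'emerald', 'who'] (min_width=16, slack=2)
Line 4: ['line', 'wolf', 'open', 'fox'] (min_width=18, slack=0)
Line 5: ['sleepy', 'are', 'we', 'read'] (min_width=18, slack=0)
Line 6: ['golden'] (min_width=6, slack=12)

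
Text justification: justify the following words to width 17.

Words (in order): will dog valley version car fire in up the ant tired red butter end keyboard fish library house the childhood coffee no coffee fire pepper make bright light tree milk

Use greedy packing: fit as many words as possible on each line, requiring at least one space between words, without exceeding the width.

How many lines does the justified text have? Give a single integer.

Answer: 11

Derivation:
Line 1: ['will', 'dog', 'valley'] (min_width=15, slack=2)
Line 2: ['version', 'car', 'fire'] (min_width=16, slack=1)
Line 3: ['in', 'up', 'the', 'ant'] (min_width=13, slack=4)
Line 4: ['tired', 'red', 'butter'] (min_width=16, slack=1)
Line 5: ['end', 'keyboard', 'fish'] (min_width=17, slack=0)
Line 6: ['library', 'house', 'the'] (min_width=17, slack=0)
Line 7: ['childhood', 'coffee'] (min_width=16, slack=1)
Line 8: ['no', 'coffee', 'fire'] (min_width=14, slack=3)
Line 9: ['pepper', 'make'] (min_width=11, slack=6)
Line 10: ['bright', 'light', 'tree'] (min_width=17, slack=0)
Line 11: ['milk'] (min_width=4, slack=13)
Total lines: 11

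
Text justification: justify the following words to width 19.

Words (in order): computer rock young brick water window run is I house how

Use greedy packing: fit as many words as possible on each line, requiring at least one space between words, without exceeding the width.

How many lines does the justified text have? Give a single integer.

Line 1: ['computer', 'rock', 'young'] (min_width=19, slack=0)
Line 2: ['brick', 'water', 'window'] (min_width=18, slack=1)
Line 3: ['run', 'is', 'I', 'house', 'how'] (min_width=18, slack=1)
Total lines: 3

Answer: 3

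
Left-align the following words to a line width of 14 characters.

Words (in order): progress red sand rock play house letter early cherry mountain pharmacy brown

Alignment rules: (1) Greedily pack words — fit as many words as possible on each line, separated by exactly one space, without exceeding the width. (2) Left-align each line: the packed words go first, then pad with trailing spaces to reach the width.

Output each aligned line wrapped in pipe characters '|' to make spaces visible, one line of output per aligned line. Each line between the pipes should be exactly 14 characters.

Line 1: ['progress', 'red'] (min_width=12, slack=2)
Line 2: ['sand', 'rock', 'play'] (min_width=14, slack=0)
Line 3: ['house', 'letter'] (min_width=12, slack=2)
Line 4: ['early', 'cherry'] (min_width=12, slack=2)
Line 5: ['mountain'] (min_width=8, slack=6)
Line 6: ['pharmacy', 'brown'] (min_width=14, slack=0)

Answer: |progress red  |
|sand rock play|
|house letter  |
|early cherry  |
|mountain      |
|pharmacy brown|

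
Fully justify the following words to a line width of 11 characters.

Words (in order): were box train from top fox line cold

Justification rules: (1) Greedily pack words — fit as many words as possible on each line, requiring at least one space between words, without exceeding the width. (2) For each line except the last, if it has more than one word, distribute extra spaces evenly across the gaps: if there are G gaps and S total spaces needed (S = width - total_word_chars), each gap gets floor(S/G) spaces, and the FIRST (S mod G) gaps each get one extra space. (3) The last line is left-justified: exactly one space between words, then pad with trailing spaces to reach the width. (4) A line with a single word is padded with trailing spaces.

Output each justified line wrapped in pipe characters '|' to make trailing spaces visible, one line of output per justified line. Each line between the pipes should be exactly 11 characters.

Line 1: ['were', 'box'] (min_width=8, slack=3)
Line 2: ['train', 'from'] (min_width=10, slack=1)
Line 3: ['top', 'fox'] (min_width=7, slack=4)
Line 4: ['line', 'cold'] (min_width=9, slack=2)

Answer: |were    box|
|train  from|
|top     fox|
|line cold  |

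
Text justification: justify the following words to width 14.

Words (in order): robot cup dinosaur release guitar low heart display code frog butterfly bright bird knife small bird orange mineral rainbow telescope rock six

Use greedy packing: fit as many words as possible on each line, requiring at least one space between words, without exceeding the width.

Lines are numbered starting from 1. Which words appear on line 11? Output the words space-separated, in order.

Answer: rainbow

Derivation:
Line 1: ['robot', 'cup'] (min_width=9, slack=5)
Line 2: ['dinosaur'] (min_width=8, slack=6)
Line 3: ['release', 'guitar'] (min_width=14, slack=0)
Line 4: ['low', 'heart'] (min_width=9, slack=5)
Line 5: ['display', 'code'] (min_width=12, slack=2)
Line 6: ['frog', 'butterfly'] (min_width=14, slack=0)
Line 7: ['bright', 'bird'] (min_width=11, slack=3)
Line 8: ['knife', 'small'] (min_width=11, slack=3)
Line 9: ['bird', 'orange'] (min_width=11, slack=3)
Line 10: ['mineral'] (min_width=7, slack=7)
Line 11: ['rainbow'] (min_width=7, slack=7)
Line 12: ['telescope', 'rock'] (min_width=14, slack=0)
Line 13: ['six'] (min_width=3, slack=11)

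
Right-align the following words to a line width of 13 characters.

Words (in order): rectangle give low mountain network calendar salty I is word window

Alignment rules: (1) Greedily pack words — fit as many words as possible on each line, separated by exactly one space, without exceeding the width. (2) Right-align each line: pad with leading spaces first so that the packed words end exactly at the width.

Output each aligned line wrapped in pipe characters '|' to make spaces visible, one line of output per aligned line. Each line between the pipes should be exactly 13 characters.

Line 1: ['rectangle'] (min_width=9, slack=4)
Line 2: ['give', 'low'] (min_width=8, slack=5)
Line 3: ['mountain'] (min_width=8, slack=5)
Line 4: ['network'] (min_width=7, slack=6)
Line 5: ['calendar'] (min_width=8, slack=5)
Line 6: ['salty', 'I', 'is'] (min_width=10, slack=3)
Line 7: ['word', 'window'] (min_width=11, slack=2)

Answer: |    rectangle|
|     give low|
|     mountain|
|      network|
|     calendar|
|   salty I is|
|  word window|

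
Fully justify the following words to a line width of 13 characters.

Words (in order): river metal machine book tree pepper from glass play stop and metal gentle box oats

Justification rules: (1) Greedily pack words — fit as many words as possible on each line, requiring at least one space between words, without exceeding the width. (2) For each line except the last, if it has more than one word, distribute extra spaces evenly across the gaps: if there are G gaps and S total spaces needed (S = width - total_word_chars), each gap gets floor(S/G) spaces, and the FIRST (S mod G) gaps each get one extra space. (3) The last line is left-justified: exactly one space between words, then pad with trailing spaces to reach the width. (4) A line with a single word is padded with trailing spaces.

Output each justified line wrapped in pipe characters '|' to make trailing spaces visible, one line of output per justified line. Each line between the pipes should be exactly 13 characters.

Line 1: ['river', 'metal'] (min_width=11, slack=2)
Line 2: ['machine', 'book'] (min_width=12, slack=1)
Line 3: ['tree', 'pepper'] (min_width=11, slack=2)
Line 4: ['from', 'glass'] (min_width=10, slack=3)
Line 5: ['play', 'stop', 'and'] (min_width=13, slack=0)
Line 6: ['metal', 'gentle'] (min_width=12, slack=1)
Line 7: ['box', 'oats'] (min_width=8, slack=5)

Answer: |river   metal|
|machine  book|
|tree   pepper|
|from    glass|
|play stop and|
|metal  gentle|
|box oats     |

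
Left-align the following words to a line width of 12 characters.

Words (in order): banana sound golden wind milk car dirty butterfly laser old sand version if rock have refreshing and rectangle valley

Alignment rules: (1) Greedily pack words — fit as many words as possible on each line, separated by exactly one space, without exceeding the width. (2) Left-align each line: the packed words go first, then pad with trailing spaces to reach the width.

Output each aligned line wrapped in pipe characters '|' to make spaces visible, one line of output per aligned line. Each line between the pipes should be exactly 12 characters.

Line 1: ['banana', 'sound'] (min_width=12, slack=0)
Line 2: ['golden', 'wind'] (min_width=11, slack=1)
Line 3: ['milk', 'car'] (min_width=8, slack=4)
Line 4: ['dirty'] (min_width=5, slack=7)
Line 5: ['butterfly'] (min_width=9, slack=3)
Line 6: ['laser', 'old'] (min_width=9, slack=3)
Line 7: ['sand', 'version'] (min_width=12, slack=0)
Line 8: ['if', 'rock', 'have'] (min_width=12, slack=0)
Line 9: ['refreshing'] (min_width=10, slack=2)
Line 10: ['and'] (min_width=3, slack=9)
Line 11: ['rectangle'] (min_width=9, slack=3)
Line 12: ['valley'] (min_width=6, slack=6)

Answer: |banana sound|
|golden wind |
|milk car    |
|dirty       |
|butterfly   |
|laser old   |
|sand version|
|if rock have|
|refreshing  |
|and         |
|rectangle   |
|valley      |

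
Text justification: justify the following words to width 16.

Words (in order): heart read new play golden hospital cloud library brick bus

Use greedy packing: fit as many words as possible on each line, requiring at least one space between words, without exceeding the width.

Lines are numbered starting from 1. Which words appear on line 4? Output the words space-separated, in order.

Line 1: ['heart', 'read', 'new'] (min_width=14, slack=2)
Line 2: ['play', 'golden'] (min_width=11, slack=5)
Line 3: ['hospital', 'cloud'] (min_width=14, slack=2)
Line 4: ['library', 'brick'] (min_width=13, slack=3)
Line 5: ['bus'] (min_width=3, slack=13)

Answer: library brick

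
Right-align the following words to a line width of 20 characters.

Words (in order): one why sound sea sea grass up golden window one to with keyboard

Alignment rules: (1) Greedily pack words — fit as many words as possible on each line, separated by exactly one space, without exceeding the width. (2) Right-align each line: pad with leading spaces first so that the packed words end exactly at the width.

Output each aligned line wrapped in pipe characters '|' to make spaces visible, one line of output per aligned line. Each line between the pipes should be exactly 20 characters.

Line 1: ['one', 'why', 'sound', 'sea'] (min_width=17, slack=3)
Line 2: ['sea', 'grass', 'up', 'golden'] (min_width=19, slack=1)
Line 3: ['window', 'one', 'to', 'with'] (min_width=18, slack=2)
Line 4: ['keyboard'] (min_width=8, slack=12)

Answer: |   one why sound sea|
| sea grass up golden|
|  window one to with|
|            keyboard|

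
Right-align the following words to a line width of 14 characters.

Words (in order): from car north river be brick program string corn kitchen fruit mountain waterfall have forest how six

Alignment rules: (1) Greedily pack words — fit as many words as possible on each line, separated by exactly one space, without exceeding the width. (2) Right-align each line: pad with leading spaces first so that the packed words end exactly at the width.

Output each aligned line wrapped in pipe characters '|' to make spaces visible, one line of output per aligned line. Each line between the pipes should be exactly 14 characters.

Line 1: ['from', 'car', 'north'] (min_width=14, slack=0)
Line 2: ['river', 'be', 'brick'] (min_width=14, slack=0)
Line 3: ['program', 'string'] (min_width=14, slack=0)
Line 4: ['corn', 'kitchen'] (min_width=12, slack=2)
Line 5: ['fruit', 'mountain'] (min_width=14, slack=0)
Line 6: ['waterfall', 'have'] (min_width=14, slack=0)
Line 7: ['forest', 'how', 'six'] (min_width=14, slack=0)

Answer: |from car north|
|river be brick|
|program string|
|  corn kitchen|
|fruit mountain|
|waterfall have|
|forest how six|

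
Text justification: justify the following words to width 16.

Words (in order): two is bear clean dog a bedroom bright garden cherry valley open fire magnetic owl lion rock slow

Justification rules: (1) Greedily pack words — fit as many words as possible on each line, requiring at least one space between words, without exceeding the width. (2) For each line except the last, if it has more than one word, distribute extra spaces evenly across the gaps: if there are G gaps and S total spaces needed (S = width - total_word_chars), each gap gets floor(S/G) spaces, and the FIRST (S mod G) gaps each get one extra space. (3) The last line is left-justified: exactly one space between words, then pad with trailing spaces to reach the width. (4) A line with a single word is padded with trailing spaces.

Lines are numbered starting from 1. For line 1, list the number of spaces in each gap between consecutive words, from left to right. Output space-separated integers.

Line 1: ['two', 'is', 'bear'] (min_width=11, slack=5)
Line 2: ['clean', 'dog', 'a'] (min_width=11, slack=5)
Line 3: ['bedroom', 'bright'] (min_width=14, slack=2)
Line 4: ['garden', 'cherry'] (min_width=13, slack=3)
Line 5: ['valley', 'open', 'fire'] (min_width=16, slack=0)
Line 6: ['magnetic', 'owl'] (min_width=12, slack=4)
Line 7: ['lion', 'rock', 'slow'] (min_width=14, slack=2)

Answer: 4 3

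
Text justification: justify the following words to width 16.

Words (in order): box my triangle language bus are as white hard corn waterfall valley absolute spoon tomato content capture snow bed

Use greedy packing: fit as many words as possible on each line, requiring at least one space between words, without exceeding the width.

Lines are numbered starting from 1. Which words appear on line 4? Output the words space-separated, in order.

Line 1: ['box', 'my', 'triangle'] (min_width=15, slack=1)
Line 2: ['language', 'bus', 'are'] (min_width=16, slack=0)
Line 3: ['as', 'white', 'hard'] (min_width=13, slack=3)
Line 4: ['corn', 'waterfall'] (min_width=14, slack=2)
Line 5: ['valley', 'absolute'] (min_width=15, slack=1)
Line 6: ['spoon', 'tomato'] (min_width=12, slack=4)
Line 7: ['content', 'capture'] (min_width=15, slack=1)
Line 8: ['snow', 'bed'] (min_width=8, slack=8)

Answer: corn waterfall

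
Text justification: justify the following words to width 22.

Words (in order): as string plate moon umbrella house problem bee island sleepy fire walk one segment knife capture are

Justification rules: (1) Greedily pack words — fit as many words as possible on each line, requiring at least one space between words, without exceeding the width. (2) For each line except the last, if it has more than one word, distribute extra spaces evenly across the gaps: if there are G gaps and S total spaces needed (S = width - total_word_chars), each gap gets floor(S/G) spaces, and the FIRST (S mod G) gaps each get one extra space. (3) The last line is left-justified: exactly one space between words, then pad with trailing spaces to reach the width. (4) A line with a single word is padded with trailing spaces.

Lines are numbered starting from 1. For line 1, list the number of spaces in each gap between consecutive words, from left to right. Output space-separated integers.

Line 1: ['as', 'string', 'plate', 'moon'] (min_width=20, slack=2)
Line 2: ['umbrella', 'house', 'problem'] (min_width=22, slack=0)
Line 3: ['bee', 'island', 'sleepy', 'fire'] (min_width=22, slack=0)
Line 4: ['walk', 'one', 'segment', 'knife'] (min_width=22, slack=0)
Line 5: ['capture', 'are'] (min_width=11, slack=11)

Answer: 2 2 1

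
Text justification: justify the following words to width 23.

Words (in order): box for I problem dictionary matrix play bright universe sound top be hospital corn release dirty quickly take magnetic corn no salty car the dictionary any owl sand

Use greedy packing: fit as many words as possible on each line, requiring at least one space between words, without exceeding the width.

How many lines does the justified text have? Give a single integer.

Answer: 8

Derivation:
Line 1: ['box', 'for', 'I', 'problem'] (min_width=17, slack=6)
Line 2: ['dictionary', 'matrix', 'play'] (min_width=22, slack=1)
Line 3: ['bright', 'universe', 'sound'] (min_width=21, slack=2)
Line 4: ['top', 'be', 'hospital', 'corn'] (min_width=20, slack=3)
Line 5: ['release', 'dirty', 'quickly'] (min_width=21, slack=2)
Line 6: ['take', 'magnetic', 'corn', 'no'] (min_width=21, slack=2)
Line 7: ['salty', 'car', 'the'] (min_width=13, slack=10)
Line 8: ['dictionary', 'any', 'owl', 'sand'] (min_width=23, slack=0)
Total lines: 8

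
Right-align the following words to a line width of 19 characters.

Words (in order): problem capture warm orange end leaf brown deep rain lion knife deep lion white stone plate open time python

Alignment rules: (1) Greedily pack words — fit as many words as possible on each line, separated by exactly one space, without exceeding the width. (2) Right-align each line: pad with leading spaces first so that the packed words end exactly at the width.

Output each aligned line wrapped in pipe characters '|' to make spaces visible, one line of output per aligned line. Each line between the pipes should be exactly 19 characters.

Answer: |    problem capture|
|    warm orange end|
|    leaf brown deep|
|    rain lion knife|
|    deep lion white|
|   stone plate open|
|        time python|

Derivation:
Line 1: ['problem', 'capture'] (min_width=15, slack=4)
Line 2: ['warm', 'orange', 'end'] (min_width=15, slack=4)
Line 3: ['leaf', 'brown', 'deep'] (min_width=15, slack=4)
Line 4: ['rain', 'lion', 'knife'] (min_width=15, slack=4)
Line 5: ['deep', 'lion', 'white'] (min_width=15, slack=4)
Line 6: ['stone', 'plate', 'open'] (min_width=16, slack=3)
Line 7: ['time', 'python'] (min_width=11, slack=8)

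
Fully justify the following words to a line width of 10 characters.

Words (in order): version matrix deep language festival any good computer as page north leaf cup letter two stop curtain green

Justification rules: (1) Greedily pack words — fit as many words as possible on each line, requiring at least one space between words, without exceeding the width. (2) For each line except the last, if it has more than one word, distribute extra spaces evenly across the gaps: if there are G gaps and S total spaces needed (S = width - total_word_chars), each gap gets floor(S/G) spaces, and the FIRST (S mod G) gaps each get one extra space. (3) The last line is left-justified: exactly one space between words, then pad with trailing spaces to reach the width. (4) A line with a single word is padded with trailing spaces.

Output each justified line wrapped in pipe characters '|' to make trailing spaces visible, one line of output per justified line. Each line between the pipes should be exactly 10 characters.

Answer: |version   |
|matrix    |
|deep      |
|language  |
|festival  |
|any   good|
|computer  |
|as    page|
|north leaf|
|cup letter|
|two   stop|
|curtain   |
|green     |

Derivation:
Line 1: ['version'] (min_width=7, slack=3)
Line 2: ['matrix'] (min_width=6, slack=4)
Line 3: ['deep'] (min_width=4, slack=6)
Line 4: ['language'] (min_width=8, slack=2)
Line 5: ['festival'] (min_width=8, slack=2)
Line 6: ['any', 'good'] (min_width=8, slack=2)
Line 7: ['computer'] (min_width=8, slack=2)
Line 8: ['as', 'page'] (min_width=7, slack=3)
Line 9: ['north', 'leaf'] (min_width=10, slack=0)
Line 10: ['cup', 'letter'] (min_width=10, slack=0)
Line 11: ['two', 'stop'] (min_width=8, slack=2)
Line 12: ['curtain'] (min_width=7, slack=3)
Line 13: ['green'] (min_width=5, slack=5)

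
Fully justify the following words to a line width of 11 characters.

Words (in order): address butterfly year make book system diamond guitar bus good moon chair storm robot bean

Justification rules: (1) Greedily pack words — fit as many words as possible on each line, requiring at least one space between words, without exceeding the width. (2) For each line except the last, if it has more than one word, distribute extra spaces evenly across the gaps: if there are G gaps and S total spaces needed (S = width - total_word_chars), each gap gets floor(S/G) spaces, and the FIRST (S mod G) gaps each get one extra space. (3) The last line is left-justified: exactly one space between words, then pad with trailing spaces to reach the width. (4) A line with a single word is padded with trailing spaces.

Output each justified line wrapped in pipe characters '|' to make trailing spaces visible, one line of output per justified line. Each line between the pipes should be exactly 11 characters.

Line 1: ['address'] (min_width=7, slack=4)
Line 2: ['butterfly'] (min_width=9, slack=2)
Line 3: ['year', 'make'] (min_width=9, slack=2)
Line 4: ['book', 'system'] (min_width=11, slack=0)
Line 5: ['diamond'] (min_width=7, slack=4)
Line 6: ['guitar', 'bus'] (min_width=10, slack=1)
Line 7: ['good', 'moon'] (min_width=9, slack=2)
Line 8: ['chair', 'storm'] (min_width=11, slack=0)
Line 9: ['robot', 'bean'] (min_width=10, slack=1)

Answer: |address    |
|butterfly  |
|year   make|
|book system|
|diamond    |
|guitar  bus|
|good   moon|
|chair storm|
|robot bean |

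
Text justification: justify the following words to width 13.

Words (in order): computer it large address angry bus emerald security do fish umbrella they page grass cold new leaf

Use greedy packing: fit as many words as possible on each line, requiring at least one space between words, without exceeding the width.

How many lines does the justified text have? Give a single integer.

Answer: 9

Derivation:
Line 1: ['computer', 'it'] (min_width=11, slack=2)
Line 2: ['large', 'address'] (min_width=13, slack=0)
Line 3: ['angry', 'bus'] (min_width=9, slack=4)
Line 4: ['emerald'] (min_width=7, slack=6)
Line 5: ['security', 'do'] (min_width=11, slack=2)
Line 6: ['fish', 'umbrella'] (min_width=13, slack=0)
Line 7: ['they', 'page'] (min_width=9, slack=4)
Line 8: ['grass', 'cold'] (min_width=10, slack=3)
Line 9: ['new', 'leaf'] (min_width=8, slack=5)
Total lines: 9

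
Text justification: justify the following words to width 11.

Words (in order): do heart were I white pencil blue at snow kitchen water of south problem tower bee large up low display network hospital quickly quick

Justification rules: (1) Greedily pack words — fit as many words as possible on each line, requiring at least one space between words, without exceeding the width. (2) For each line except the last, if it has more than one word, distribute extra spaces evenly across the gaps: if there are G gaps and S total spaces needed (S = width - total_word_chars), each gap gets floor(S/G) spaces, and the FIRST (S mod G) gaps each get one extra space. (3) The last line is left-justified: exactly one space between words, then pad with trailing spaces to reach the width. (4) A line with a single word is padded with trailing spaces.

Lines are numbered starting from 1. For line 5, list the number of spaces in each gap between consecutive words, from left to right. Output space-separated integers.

Line 1: ['do', 'heart'] (min_width=8, slack=3)
Line 2: ['were', 'I'] (min_width=6, slack=5)
Line 3: ['white'] (min_width=5, slack=6)
Line 4: ['pencil', 'blue'] (min_width=11, slack=0)
Line 5: ['at', 'snow'] (min_width=7, slack=4)
Line 6: ['kitchen'] (min_width=7, slack=4)
Line 7: ['water', 'of'] (min_width=8, slack=3)
Line 8: ['south'] (min_width=5, slack=6)
Line 9: ['problem'] (min_width=7, slack=4)
Line 10: ['tower', 'bee'] (min_width=9, slack=2)
Line 11: ['large', 'up'] (min_width=8, slack=3)
Line 12: ['low', 'display'] (min_width=11, slack=0)
Line 13: ['network'] (min_width=7, slack=4)
Line 14: ['hospital'] (min_width=8, slack=3)
Line 15: ['quickly'] (min_width=7, slack=4)
Line 16: ['quick'] (min_width=5, slack=6)

Answer: 5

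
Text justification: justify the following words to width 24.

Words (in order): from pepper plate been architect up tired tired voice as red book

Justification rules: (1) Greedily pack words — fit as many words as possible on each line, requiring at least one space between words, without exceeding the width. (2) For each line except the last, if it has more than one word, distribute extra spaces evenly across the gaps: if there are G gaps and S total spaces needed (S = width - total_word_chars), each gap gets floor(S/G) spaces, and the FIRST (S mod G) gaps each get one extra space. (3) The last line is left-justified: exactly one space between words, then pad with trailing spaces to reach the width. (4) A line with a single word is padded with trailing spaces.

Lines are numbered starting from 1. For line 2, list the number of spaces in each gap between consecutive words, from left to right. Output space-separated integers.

Line 1: ['from', 'pepper', 'plate', 'been'] (min_width=22, slack=2)
Line 2: ['architect', 'up', 'tired', 'tired'] (min_width=24, slack=0)
Line 3: ['voice', 'as', 'red', 'book'] (min_width=17, slack=7)

Answer: 1 1 1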